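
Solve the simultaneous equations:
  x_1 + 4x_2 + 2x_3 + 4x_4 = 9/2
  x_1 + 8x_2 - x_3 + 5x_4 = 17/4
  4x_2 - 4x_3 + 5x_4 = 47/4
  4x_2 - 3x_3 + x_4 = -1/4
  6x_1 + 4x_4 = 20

Row-reduce the augmented matrix:
R2 ← R2 − 1·R1.
R5 ← R5 − 6·R1.
R2 ← R2 / (4).
R1 ← R1 − 4·R2.
R3 ← R3 − 4·R2.
R4 ← R4 − 4·R2.
R5 ← R5 + 24·R2.
R3 ← R3 / (-1).
R1 ← R1 − 5·R3.
R2 ← R2 + 3/4·R3.
R5 ← R5 + 30·R3.
Swap R4 and R5.
R4 ← R4 / (-134).
R1 ← R1 − 23·R4.
R2 ← R2 + 11/4·R4.
R3 ← R3 + 4·R4.
R5 reduces to 0 = 0, so the extra equation is consistent.
Reading off the reduced rows gives x_1 = 3/2, x_2 = -3/2, x_3 = -1, x_4 = 11/4.

x_1 = 3/2, x_2 = -3/2, x_3 = -1, x_4 = 11/4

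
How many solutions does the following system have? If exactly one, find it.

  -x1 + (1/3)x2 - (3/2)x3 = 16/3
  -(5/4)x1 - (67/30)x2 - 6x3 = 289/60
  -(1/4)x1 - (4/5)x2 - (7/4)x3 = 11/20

no solution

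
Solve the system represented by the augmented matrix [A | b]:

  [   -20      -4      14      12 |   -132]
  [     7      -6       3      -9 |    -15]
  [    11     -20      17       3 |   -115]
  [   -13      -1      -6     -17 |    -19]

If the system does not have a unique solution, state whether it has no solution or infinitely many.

x_1 = 3, x_2 = 4, x_3 = -4, x_4 = 0

Row-reduce the augmented matrix:
R1 ← R1 / (-20).
R2 ← R2 − 7·R1.
R3 ← R3 − 11·R1.
R4 ← R4 + 13·R1.
R2 ← R2 / (-37/5).
R1 ← R1 − 1/5·R2.
R3 ← R3 + 111/5·R2.
R4 ← R4 − 8/5·R2.
R1 ← R1 + 18/37·R3.
R2 ← R2 + 79/74·R3.
R4 ← R4 + 991/74·R3.
R4 ← R4 / (10936/37).
R1 ← R1 − 405/37·R4.
R2 ← R2 − 972/37·R4.
R3 ← R3 − 24·R4.
Reading off the reduced rows gives x_1 = 3, x_2 = 4, x_3 = -4, x_4 = 0.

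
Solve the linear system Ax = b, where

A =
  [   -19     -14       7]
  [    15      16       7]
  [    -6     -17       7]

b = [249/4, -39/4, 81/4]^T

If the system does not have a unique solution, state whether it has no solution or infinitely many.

x_1 = -3, x_2 = 1, x_3 = 11/4

Row-reduce the augmented matrix:
R1 ← R1 / (-19).
R2 ← R2 − 15·R1.
R3 ← R3 + 6·R1.
R2 ← R2 / (94/19).
R1 ← R1 − 14/19·R2.
R3 ← R3 + 239/19·R2.
R3 ← R3 / (1722/47).
R1 ← R1 + 105/47·R3.
R2 ← R2 − 119/47·R3.
Reading off the reduced rows gives x_1 = -3, x_2 = 1, x_3 = 11/4.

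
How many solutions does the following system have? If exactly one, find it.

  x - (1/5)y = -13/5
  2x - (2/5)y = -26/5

infinitely many solutions

Row-reduce:
R2 ← R2 − 2·R1.
Rank is 1 with 2 unknowns, leaving y free.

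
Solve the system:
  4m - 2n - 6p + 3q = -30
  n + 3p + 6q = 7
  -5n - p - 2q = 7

infinitely many solutions

Row-reduce:
R1 ← R1 / (4).
R1 ← R1 + 1/2·R2.
R3 ← R3 + 5·R2.
R3 ← R3 / (14).
R2 ← R2 − 3·R3.
Rank is 3 with 4 unknowns, leaving q free.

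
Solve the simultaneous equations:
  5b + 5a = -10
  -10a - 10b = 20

infinitely many solutions

Row-reduce:
R1 ← R1 / (5).
R2 ← R2 + 10·R1.
Rank is 1 with 2 unknowns, leaving b free.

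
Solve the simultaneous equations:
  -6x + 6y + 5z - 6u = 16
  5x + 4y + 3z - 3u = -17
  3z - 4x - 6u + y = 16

Row-reduce:
R1 ← R1 / (-6).
R2 ← R2 − 5·R1.
R3 ← R3 + 4·R1.
R2 ← R2 / (9).
R1 ← R1 + 1·R2.
R3 ← R3 + 3·R2.
R3 ← R3 / (37/18).
R1 ← R1 + 1/27·R3.
R2 ← R2 − 43/54·R3.
Rank is 3 with 4 unknowns, leaving u free.

infinitely many solutions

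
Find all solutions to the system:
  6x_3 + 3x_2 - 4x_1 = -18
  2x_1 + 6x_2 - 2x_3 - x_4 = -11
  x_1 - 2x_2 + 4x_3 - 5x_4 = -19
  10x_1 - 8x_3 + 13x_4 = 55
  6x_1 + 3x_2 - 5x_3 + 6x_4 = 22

x_1 = 0, x_2 = -2, x_3 = -2, x_4 = 3

Row-reduce the augmented matrix:
R1 ← R1 / (-4).
R2 ← R2 − 2·R1.
R3 ← R3 − 1·R1.
R4 ← R4 − 10·R1.
R5 ← R5 − 6·R1.
R2 ← R2 / (15/2).
R1 ← R1 + 3/4·R2.
R3 ← R3 + 5/4·R2.
R4 ← R4 − 15/2·R2.
R5 ← R5 − 15/2·R2.
R3 ← R3 / (17/3).
R1 ← R1 + 7/5·R3.
R2 ← R2 − 2/15·R3.
R4 ← R4 − 6·R3.
R5 ← R5 − 3·R3.
R4 ← R4 / (331/17).
R1 ← R1 + 117/85·R4.
R2 ← R2 + 1/85·R4.
R3 ← R3 + 31/34·R4.
R5 ← R5 − 331/34·R4.
R5 reduces to 0 = 0, so the extra equation is consistent.
Reading off the reduced rows gives x_1 = 0, x_2 = -2, x_3 = -2, x_4 = 3.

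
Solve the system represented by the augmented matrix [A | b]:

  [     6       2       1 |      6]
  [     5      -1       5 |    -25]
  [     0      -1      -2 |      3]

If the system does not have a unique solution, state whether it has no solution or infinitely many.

Row-reduce the augmented matrix:
R1 ← R1 / (6).
R2 ← R2 − 5·R1.
R2 ← R2 / (-8/3).
R1 ← R1 − 1/3·R2.
R3 ← R3 + 1·R2.
R3 ← R3 / (-57/16).
R1 ← R1 − 11/16·R3.
R2 ← R2 + 25/16·R3.
Reading off the reduced rows gives x_1 = 0, x_2 = 5, x_3 = -4.

x_1 = 0, x_2 = 5, x_3 = -4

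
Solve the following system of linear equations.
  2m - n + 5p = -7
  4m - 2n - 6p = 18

infinitely many solutions

Row-reduce:
R1 ← R1 / (2).
R2 ← R2 − 4·R1.
R2 ← R2 / (-16).
R1 ← R1 − 5/2·R2.
Rank is 2 with 3 unknowns, leaving n free.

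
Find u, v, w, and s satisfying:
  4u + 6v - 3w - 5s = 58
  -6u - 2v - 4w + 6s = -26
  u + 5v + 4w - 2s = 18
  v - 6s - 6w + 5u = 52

u = 0, v = 4, w = -3, s = -5

Row-reduce the augmented matrix:
R1 ← R1 / (4).
R2 ← R2 + 6·R1.
R3 ← R3 − 1·R1.
R4 ← R4 − 5·R1.
R2 ← R2 / (7).
R1 ← R1 − 3/2·R2.
R3 ← R3 − 7/2·R2.
R4 ← R4 + 13/2·R2.
R3 ← R3 / (9).
R1 ← R1 − 15/14·R3.
R2 ← R2 + 17/14·R3.
R4 ← R4 + 71/7·R3.
R4 ← R4 / (-8/7).
R1 ← R1 + 13/14·R4.
R2 ← R2 + 3/14·R4.
Reading off the reduced rows gives u = 0, v = 4, w = -3, s = -5.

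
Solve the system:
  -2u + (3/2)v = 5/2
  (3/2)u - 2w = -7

infinitely many solutions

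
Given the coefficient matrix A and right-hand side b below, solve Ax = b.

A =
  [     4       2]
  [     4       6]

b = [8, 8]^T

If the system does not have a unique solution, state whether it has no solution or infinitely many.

x_1 = 2, x_2 = 0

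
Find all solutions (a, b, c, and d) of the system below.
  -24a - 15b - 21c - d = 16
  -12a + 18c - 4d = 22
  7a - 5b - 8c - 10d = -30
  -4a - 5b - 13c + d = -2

infinitely many solutions

Row-reduce:
R1 ← R1 / (-24).
R2 ← R2 + 12·R1.
R3 ← R3 − 7·R1.
R4 ← R4 + 4·R1.
R2 ← R2 / (15/2).
R1 ← R1 − 5/8·R2.
R3 ← R3 + 75/8·R2.
R4 ← R4 + 5/2·R2.
R3 ← R3 / (43/2).
R1 ← R1 + 3/2·R3.
R2 ← R2 − 19/5·R3.
Rank is 3 with 4 unknowns, leaving d free.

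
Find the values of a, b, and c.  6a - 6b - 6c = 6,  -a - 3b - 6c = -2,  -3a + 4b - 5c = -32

Row-reduce the augmented matrix:
R1 ← R1 / (6).
R2 ← R2 + 1·R1.
R3 ← R3 + 3·R1.
R2 ← R2 / (-4).
R1 ← R1 + 1·R2.
R3 ← R3 − 1·R2.
R3 ← R3 / (-39/4).
R1 ← R1 − 3/4·R3.
R2 ← R2 − 7/4·R3.
Reading off the reduced rows gives a = -1, b = -5, c = 3.

a = -1, b = -5, c = 3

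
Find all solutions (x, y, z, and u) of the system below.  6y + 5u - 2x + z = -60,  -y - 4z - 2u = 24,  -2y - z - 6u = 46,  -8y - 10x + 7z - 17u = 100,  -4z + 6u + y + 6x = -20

x = 2, y = -4, z = -2, u = -6

Row-reduce the augmented matrix:
R1 ← R1 / (-2).
R4 ← R4 + 10·R1.
R5 ← R5 − 6·R1.
R2 ← R2 / (-1).
R1 ← R1 + 3·R2.
R3 ← R3 + 2·R2.
R4 ← R4 + 38·R2.
R5 ← R5 − 19·R2.
R3 ← R3 / (7).
R1 ← R1 − 23/2·R3.
R2 ← R2 − 4·R3.
R4 ← R4 − 154·R3.
R5 ← R5 + 77·R3.
R4 ← R4 / (78).
R1 ← R1 − 95/14·R4.
R2 ← R2 − 22/7·R4.
R3 ← R3 + 2/7·R4.
R5 ← R5 + 39·R4.
R5 reduces to 0 = 0, so the extra equation is consistent.
Reading off the reduced rows gives x = 2, y = -4, z = -2, u = -6.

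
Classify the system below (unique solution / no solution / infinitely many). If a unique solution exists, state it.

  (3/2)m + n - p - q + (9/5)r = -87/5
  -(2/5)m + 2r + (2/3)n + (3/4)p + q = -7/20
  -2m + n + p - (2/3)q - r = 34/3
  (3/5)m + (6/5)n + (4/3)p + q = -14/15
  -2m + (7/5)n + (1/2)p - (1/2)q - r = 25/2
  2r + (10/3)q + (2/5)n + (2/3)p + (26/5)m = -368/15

Row-reduce the augmented matrix:
R1 ← R1 / (3/2).
R2 ← R2 + 2/5·R1.
R3 ← R3 + 2·R1.
R4 ← R4 − 3/5·R1.
R5 ← R5 + 2·R1.
R6 ← R6 − 26/5·R1.
R2 ← R2 / (14/15).
R1 ← R1 − 2/3·R2.
R3 ← R3 − 7/3·R2.
R4 ← R4 − 4/5·R2.
R5 ← R5 − 41/15·R2.
R6 ← R6 + 46/15·R2.
R3 ← R3 / (-37/24).
R1 ← R1 + 85/84·R3.
R2 ← R2 − 29/56·R3.
R4 ← R4 − 277/210·R3.
R5 ← R5 + 1889/840·R3.
R6 ← R6 − 801/140·R3.
R4 ← R4 / (-1949/777).
R1 ← R1 − 1030/777·R4.
R2 ← R2 + 130/259·R4.
R3 ← R3 − 92/37·R4.
R5 ← R5 − 2503/1554·R4.
R6 ← R6 + 3898/777·R4.
R5 ← R5 / (-162039/48725).
R1 ← R1 + 10672/9745·R5.
R2 ← R2 − 23739/9745·R5.
R3 ← R3 + 184104/48725·R5.
R4 ← R4 − 135054/48725·R5.
R6 reduces to 0 = 0, so the extra equation is consistent.
Reading off the reduced rows gives m = -6, n = 0, p = -1, q = 4, r = -3.

m = -6, n = 0, p = -1, q = 4, r = -3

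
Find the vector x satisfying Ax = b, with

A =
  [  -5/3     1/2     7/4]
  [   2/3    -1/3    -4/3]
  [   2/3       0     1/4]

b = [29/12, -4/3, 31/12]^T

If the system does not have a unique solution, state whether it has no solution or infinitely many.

no solution

Row-reduce:
R1 ← R1 / (-5/3).
R2 ← R2 − 2/3·R1.
R3 ← R3 − 2/3·R1.
R2 ← R2 / (-2/15).
R1 ← R1 + 3/10·R2.
R3 ← R3 − 1/5·R2.
Row 3 reduces to 0 = 3, a contradiction. The system is inconsistent.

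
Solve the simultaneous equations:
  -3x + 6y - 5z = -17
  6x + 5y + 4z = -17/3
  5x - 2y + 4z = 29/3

Row-reduce the augmented matrix:
R1 ← R1 / (-3).
R2 ← R2 − 6·R1.
R3 ← R3 − 5·R1.
R2 ← R2 / (17).
R1 ← R1 + 2·R2.
R3 ← R3 − 8·R2.
R3 ← R3 / (-77/51).
R1 ← R1 − 49/51·R3.
R2 ← R2 + 6/17·R3.
Reading off the reduced rows gives x = 1, y = -7/3, z = 0.

x = 1, y = -7/3, z = 0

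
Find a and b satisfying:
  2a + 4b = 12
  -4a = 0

Row-reduce the augmented matrix:
R1 ← R1 / (2).
R2 ← R2 + 4·R1.
R2 ← R2 / (8).
R1 ← R1 − 2·R2.
Reading off the reduced rows gives a = 0, b = 3.

a = 0, b = 3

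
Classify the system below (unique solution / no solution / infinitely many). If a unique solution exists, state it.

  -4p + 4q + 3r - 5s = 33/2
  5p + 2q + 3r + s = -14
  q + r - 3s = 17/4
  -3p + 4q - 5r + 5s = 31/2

Row-reduce the augmented matrix:
R1 ← R1 / (-4).
R2 ← R2 − 5·R1.
R4 ← R4 + 3·R1.
R2 ← R2 / (7).
R1 ← R1 + 1·R2.
R3 ← R3 − 1·R2.
R4 ← R4 − 1·R2.
R3 ← R3 / (1/28).
R1 ← R1 − 3/14·R3.
R2 ← R2 − 27/28·R3.
R4 ← R4 + 115/14·R3.
R4 ← R4 / (-508).
R1 ← R1 − 14·R4.
R2 ← R2 − 60·R4.
R3 ← R3 + 63·R4.
Reading off the reduced rows gives p = -2, q = 7/4, r = -2, s = -3/2.

p = -2, q = 7/4, r = -2, s = -3/2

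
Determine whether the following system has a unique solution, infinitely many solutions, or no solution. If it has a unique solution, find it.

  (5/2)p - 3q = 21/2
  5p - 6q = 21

infinitely many solutions

Row-reduce:
R1 ← R1 / (5/2).
R2 ← R2 − 5·R1.
Rank is 1 with 2 unknowns, leaving q free.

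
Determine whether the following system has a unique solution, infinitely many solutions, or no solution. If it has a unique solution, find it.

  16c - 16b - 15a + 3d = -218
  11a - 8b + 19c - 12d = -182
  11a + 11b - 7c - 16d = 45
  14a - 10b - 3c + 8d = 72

Row-reduce the augmented matrix:
R1 ← R1 / (-15).
R2 ← R2 − 11·R1.
R3 ← R3 − 11·R1.
R4 ← R4 − 14·R1.
R2 ← R2 / (-296/15).
R1 ← R1 − 16/15·R2.
R3 ← R3 + 11/15·R2.
R4 ← R4 + 374/15·R2.
R3 ← R3 / (1063/296).
R1 ← R1 − 22/37·R3.
R2 ← R2 + 461/296·R3.
R4 ← R4 + 3981/148·R3.
R4 ← R4 / (-82333/1063).
R1 ← R1 − 1589/1063·R4.
R2 ← R2 + 5666/1063·R4.
R3 ← R3 + 3977/1063·R4.
Reading off the reduced rows gives a = 4, b = 5, c = -6, d = 6.

a = 4, b = 5, c = -6, d = 6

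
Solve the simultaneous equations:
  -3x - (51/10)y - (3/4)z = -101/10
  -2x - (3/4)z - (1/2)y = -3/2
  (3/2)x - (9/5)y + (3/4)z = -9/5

Row-reduce:
R1 ← R1 / (-3).
R2 ← R2 + 2·R1.
R3 ← R3 − 3/2·R1.
R2 ← R2 / (29/10).
R1 ← R1 − 17/10·R2.
R3 ← R3 + 87/20·R2.
Row 3 reduces to 0 = 1, a contradiction. The system is inconsistent.

no solution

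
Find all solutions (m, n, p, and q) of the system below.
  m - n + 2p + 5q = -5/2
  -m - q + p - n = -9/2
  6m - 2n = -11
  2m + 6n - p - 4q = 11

m = -1, n = 5/2, p = -2, q = 1

Row-reduce the augmented matrix:
R2 ← R2 + 1·R1.
R3 ← R3 − 6·R1.
R4 ← R4 − 2·R1.
R2 ← R2 / (-2).
R1 ← R1 + 1·R2.
R3 ← R3 − 4·R2.
R4 ← R4 − 8·R2.
R3 ← R3 / (-6).
R1 ← R1 − 1/2·R3.
R2 ← R2 + 3/2·R3.
R4 ← R4 − 7·R3.
R4 ← R4 / (-71/3).
R1 ← R1 − 7/6·R4.
R2 ← R2 − 7/2·R4.
R3 ← R3 − 11/3·R4.
Reading off the reduced rows gives m = -1, n = 5/2, p = -2, q = 1.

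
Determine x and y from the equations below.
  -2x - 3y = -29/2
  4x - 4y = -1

x = 11/4, y = 3

Row-reduce the augmented matrix:
R1 ← R1 / (-2).
R2 ← R2 − 4·R1.
R2 ← R2 / (-10).
R1 ← R1 − 3/2·R2.
Reading off the reduced rows gives x = 11/4, y = 3.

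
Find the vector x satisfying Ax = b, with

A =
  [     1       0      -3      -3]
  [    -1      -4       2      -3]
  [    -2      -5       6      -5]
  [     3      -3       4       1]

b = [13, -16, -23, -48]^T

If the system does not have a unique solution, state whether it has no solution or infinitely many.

x_1 = -5, x_2 = 6, x_3 = -3, x_4 = -3

Row-reduce the augmented matrix:
R2 ← R2 + 1·R1.
R3 ← R3 + 2·R1.
R4 ← R4 − 3·R1.
R2 ← R2 / (-4).
R3 ← R3 + 5·R2.
R4 ← R4 + 3·R2.
R3 ← R3 / (5/4).
R1 ← R1 + 3·R3.
R2 ← R2 − 1/4·R3.
R4 ← R4 − 55/4·R3.
R4 ← R4 / (53).
R1 ← R1 + 57/5·R4.
R2 ← R2 − 11/5·R4.
R3 ← R3 + 14/5·R4.
Reading off the reduced rows gives x_1 = -5, x_2 = 6, x_3 = -3, x_4 = -3.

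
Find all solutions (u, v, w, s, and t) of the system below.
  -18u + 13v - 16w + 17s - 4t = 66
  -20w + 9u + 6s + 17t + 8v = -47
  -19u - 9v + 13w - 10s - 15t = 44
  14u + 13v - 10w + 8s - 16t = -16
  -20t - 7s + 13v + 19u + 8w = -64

u = -2, v = -2, w = 1, s = 4, t = -1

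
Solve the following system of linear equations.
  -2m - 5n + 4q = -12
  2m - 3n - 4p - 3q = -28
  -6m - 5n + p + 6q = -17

infinitely many solutions

Row-reduce:
R1 ← R1 / (-2).
R2 ← R2 − 2·R1.
R3 ← R3 + 6·R1.
R2 ← R2 / (-8).
R1 ← R1 − 5/2·R2.
R3 ← R3 − 10·R2.
R3 ← R3 / (-4).
R1 ← R1 + 5/4·R3.
R2 ← R2 − 1/2·R3.
Rank is 3 with 4 unknowns, leaving q free.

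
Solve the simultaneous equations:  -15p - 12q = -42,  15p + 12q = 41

no solution

Row-reduce:
R1 ← R1 / (-15).
R2 ← R2 − 15·R1.
Row 2 reduces to 0 = -1, a contradiction. The system is inconsistent.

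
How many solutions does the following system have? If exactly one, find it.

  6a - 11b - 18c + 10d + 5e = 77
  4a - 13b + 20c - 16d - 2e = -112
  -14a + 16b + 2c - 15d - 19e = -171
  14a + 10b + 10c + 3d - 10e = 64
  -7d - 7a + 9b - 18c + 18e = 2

a = 4, b = 2, c = 0, d = 6, e = 3

Row-reduce the augmented matrix:
R1 ← R1 / (6).
R2 ← R2 − 4·R1.
R3 ← R3 + 14·R1.
R4 ← R4 − 14·R1.
R5 ← R5 + 7·R1.
R2 ← R2 / (-17/3).
R1 ← R1 + 11/6·R2.
R3 ← R3 + 29/3·R2.
R4 ← R4 − 107/3·R2.
R5 ← R5 + 23/6·R2.
R3 ← R3 / (-1608/17).
R1 ← R1 + 227/17·R3.
R2 ← R2 + 96/17·R3.
R4 ← R4 − 4308/17·R3.
R5 ← R5 + 1031/17·R3.
R4 ← R4 / (-4969/134).
R1 ← R1 − 3803/1608·R4.
R2 ← R2 − 80/67·R4.
R3 ← R3 + 799/1608·R4.
R5 ← R5 + 16297/1608·R4.
R5 ← R5 / (797305/19876).
R1 ← R1 + 18119/19876·R5.
R2 ← R2 + 3928/4969·R5.
R3 ← R3 − 13081/19876·R5.
R4 ← R4 − 6768/4969·R5.
Reading off the reduced rows gives a = 4, b = 2, c = 0, d = 6, e = 3.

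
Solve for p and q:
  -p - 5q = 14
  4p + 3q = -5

p = 1, q = -3

From equation 1: p = -14 − 5·q.
Substitute into equation 2 and solve: q = -3.
Then p = 1.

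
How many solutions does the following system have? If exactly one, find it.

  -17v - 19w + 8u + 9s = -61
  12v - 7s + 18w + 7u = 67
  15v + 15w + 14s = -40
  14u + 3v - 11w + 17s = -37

Row-reduce the augmented matrix:
R1 ← R1 / (8).
R2 ← R2 − 7·R1.
R4 ← R4 − 14·R1.
R2 ← R2 / (215/8).
R1 ← R1 + 17/8·R2.
R3 ← R3 − 15·R2.
R4 ← R4 − 131/4·R2.
R3 ← R3 / (-186/43).
R1 ← R1 − 78/215·R3.
R2 ← R2 − 277/215·R3.
R4 ← R4 + 4288/215·R3.
R4 ← R4 / (-38806/465).
R1 ← R1 − 282/155·R4.
R2 ← R2 − 5663/930·R4.
R3 ← R3 + 959/186·R4.
Reading off the reduced rows gives u = 2, v = 3, w = -1, s = -5.

u = 2, v = 3, w = -1, s = -5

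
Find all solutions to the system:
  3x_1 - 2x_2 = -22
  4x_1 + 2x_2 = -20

Row-reduce the augmented matrix:
R1 ← R1 / (3).
R2 ← R2 − 4·R1.
R2 ← R2 / (14/3).
R1 ← R1 + 2/3·R2.
Reading off the reduced rows gives x_1 = -6, x_2 = 2.

x_1 = -6, x_2 = 2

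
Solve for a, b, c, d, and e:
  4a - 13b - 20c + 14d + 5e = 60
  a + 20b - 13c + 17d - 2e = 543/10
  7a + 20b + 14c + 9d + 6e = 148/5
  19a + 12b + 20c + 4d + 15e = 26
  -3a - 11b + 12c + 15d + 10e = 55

a = 0, b = 0, c = -1/2, d = 3, e = 8/5

Row-reduce the augmented matrix:
R1 ← R1 / (4).
R2 ← R2 − 1·R1.
R3 ← R3 − 7·R1.
R4 ← R4 − 19·R1.
R5 ← R5 + 3·R1.
R2 ← R2 / (93/4).
R1 ← R1 + 13/4·R2.
R3 ← R3 − 171/4·R2.
R4 ← R4 − 295/4·R2.
R5 ← R5 + 83/4·R2.
R3 ← R3 / (1975/31).
R1 ← R1 + 569/93·R3.
R2 ← R2 + 32/93·R3.
R4 ← R4 − 13055/93·R3.
R5 ← R5 + 943/93·R3.
R4 ← R4 / (-3905/237).
R1 ← R1 − 359/237·R4.
R2 ← R2 − 86/237·R4.
R3 ← R3 + 50/79·R4.
R5 ← R5 − 7378/237·R4.
R5 ← R5 / (687/781).
R1 ← R1 − 465/781·R5.
R2 ← R2 + 191/781·R5.
R3 ← R3 − 206/781·R5.
R4 ← R4 − 263/781·R5.
Reading off the reduced rows gives a = 0, b = 0, c = -1/2, d = 3, e = 8/5.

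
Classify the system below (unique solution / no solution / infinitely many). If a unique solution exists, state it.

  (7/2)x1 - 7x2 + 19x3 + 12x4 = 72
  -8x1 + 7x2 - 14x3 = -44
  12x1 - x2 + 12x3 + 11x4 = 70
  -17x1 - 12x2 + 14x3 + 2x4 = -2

no solution

Row-reduce:
R1 ← R1 / (7/2).
R2 ← R2 + 8·R1.
R3 ← R3 − 12·R1.
R4 ← R4 + 17·R1.
R2 ← R2 / (-9).
R1 ← R1 + 2·R2.
R3 ← R3 − 23·R2.
R4 ← R4 + 46·R2.
R3 ← R3 / (1390/63).
R1 ← R1 + 10/9·R3.
R2 ← R2 + 206/63·R3.
R4 ← R4 + 2780/63·R3.
Row 4 reduces to 0 = -6, a contradiction. The system is inconsistent.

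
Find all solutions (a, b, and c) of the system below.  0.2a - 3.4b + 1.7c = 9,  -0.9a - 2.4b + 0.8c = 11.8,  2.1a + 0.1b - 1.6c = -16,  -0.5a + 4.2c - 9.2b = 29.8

Row-reduce the augmented matrix:
R1 ← R1 / (1/5).
R2 ← R2 + 9/10·R1.
R3 ← R3 − 21/10·R1.
R4 ← R4 + 1/2·R1.
R2 ← R2 / (-177/10).
R1 ← R1 + 17·R2.
R3 ← R3 − 179/5·R2.
R4 ← R4 + 177/10·R2.
R3 ← R3 / (-8351/3540).
R1 ← R1 − 68/177·R3.
R2 ← R2 + 169/354·R3.
R4 reduces to 0 = 0, so the extra equation is consistent.
Reading off the reduced rows gives a = -6, b = -2, c = 2.

a = -6, b = -2, c = 2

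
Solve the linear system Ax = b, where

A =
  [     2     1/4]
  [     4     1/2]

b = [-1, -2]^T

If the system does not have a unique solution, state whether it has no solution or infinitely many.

infinitely many solutions

Row-reduce:
R1 ← R1 / (2).
R2 ← R2 − 4·R1.
Rank is 1 with 2 unknowns, leaving x_2 free.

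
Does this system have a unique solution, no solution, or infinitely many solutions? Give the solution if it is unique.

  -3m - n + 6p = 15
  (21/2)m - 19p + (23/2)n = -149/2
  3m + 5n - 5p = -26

infinitely many solutions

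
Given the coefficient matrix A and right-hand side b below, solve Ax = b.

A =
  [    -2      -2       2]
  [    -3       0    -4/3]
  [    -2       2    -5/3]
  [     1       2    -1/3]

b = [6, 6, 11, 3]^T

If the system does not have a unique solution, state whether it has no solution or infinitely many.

no solution

Row-reduce:
R1 ← R1 / (-2).
R2 ← R2 + 3·R1.
R3 ← R3 + 2·R1.
R4 ← R4 − 1·R1.
R2 ← R2 / (3).
R1 ← R1 − 1·R2.
R3 ← R3 − 4·R2.
R4 ← R4 − 1·R2.
R3 ← R3 / (19/9).
R1 ← R1 − 4/9·R3.
R2 ← R2 + 13/9·R3.
R4 ← R4 − 19/9·R3.
Row 4 reduces to 0 = -2, a contradiction. The system is inconsistent.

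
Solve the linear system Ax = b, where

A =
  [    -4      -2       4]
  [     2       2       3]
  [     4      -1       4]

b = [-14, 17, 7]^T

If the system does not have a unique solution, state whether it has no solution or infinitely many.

Row-reduce the augmented matrix:
R1 ← R1 / (-4).
R2 ← R2 − 2·R1.
R3 ← R3 − 4·R1.
R1 ← R1 − 1/2·R2.
R3 ← R3 + 3·R2.
R3 ← R3 / (23).
R1 ← R1 + 7/2·R3.
R2 ← R2 − 5·R3.
Reading off the reduced rows gives x_1 = 2, x_2 = 5, x_3 = 1.

x_1 = 2, x_2 = 5, x_3 = 1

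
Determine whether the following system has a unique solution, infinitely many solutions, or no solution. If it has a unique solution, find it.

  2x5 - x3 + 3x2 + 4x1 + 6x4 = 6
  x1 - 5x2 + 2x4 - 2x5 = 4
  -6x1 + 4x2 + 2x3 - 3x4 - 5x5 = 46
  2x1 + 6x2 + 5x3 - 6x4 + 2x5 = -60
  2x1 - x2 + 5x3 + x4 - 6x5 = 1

Row-reduce the augmented matrix:
R1 ← R1 / (4).
R2 ← R2 − 1·R1.
R3 ← R3 + 6·R1.
R4 ← R4 − 2·R1.
R5 ← R5 − 2·R1.
R2 ← R2 / (-23/4).
R1 ← R1 − 3/4·R2.
R3 ← R3 − 17/2·R2.
R4 ← R4 − 9/2·R2.
R5 ← R5 + 5/2·R2.
R3 ← R3 / (20/23).
R1 ← R1 + 5/23·R3.
R2 ← R2 + 1/23·R3.
R4 ← R4 − 131/23·R3.
R5 ← R5 − 124/23·R3.
R4 ← R4 / (-211/4).
R1 ← R1 − 13/4·R4.
R2 ← R2 − 1/4·R4.
R3 ← R3 − 31/4·R4.
R5 ← R5 + 44·R4.
R5 ← R5 / (-971/1055).
R1 ← R1 − 1044/1055·R5.
R2 ← R2 − 68/211·R5.
R3 ← R3 + 1276/1055·R5.
R4 ← R4 + 727/1055·R5.
Reading off the reduced rows gives x1 = -6, x2 = 2, x3 = -4, x4 = 5, x5 = -5.

x1 = -6, x2 = 2, x3 = -4, x4 = 5, x5 = -5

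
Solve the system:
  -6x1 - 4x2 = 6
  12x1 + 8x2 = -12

Row-reduce:
R1 ← R1 / (-6).
R2 ← R2 − 12·R1.
Rank is 1 with 2 unknowns, leaving x2 free.

infinitely many solutions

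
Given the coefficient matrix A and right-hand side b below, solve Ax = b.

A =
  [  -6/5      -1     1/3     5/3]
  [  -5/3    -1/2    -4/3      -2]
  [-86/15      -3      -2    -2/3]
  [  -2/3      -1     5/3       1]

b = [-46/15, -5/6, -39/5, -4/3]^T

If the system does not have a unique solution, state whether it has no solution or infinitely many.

Row-reduce:
R1 ← R1 / (-6/5).
R2 ← R2 + 5/3·R1.
R3 ← R3 + 86/15·R1.
R4 ← R4 + 2/3·R1.
R2 ← R2 / (8/9).
R1 ← R1 − 5/6·R2.
R3 ← R3 − 16/9·R2.
R4 ← R4 + 4/9·R2.
Swap R3 and R4.
R3 ← R3 / (7/12).
R1 ← R1 − 45/32·R3.
R2 ← R2 + 97/48·R3.
Rank is 3 with 4 unknowns, leaving x_4 free.

infinitely many solutions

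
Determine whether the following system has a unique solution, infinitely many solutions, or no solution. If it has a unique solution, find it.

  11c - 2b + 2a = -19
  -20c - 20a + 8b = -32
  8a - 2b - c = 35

infinitely many solutions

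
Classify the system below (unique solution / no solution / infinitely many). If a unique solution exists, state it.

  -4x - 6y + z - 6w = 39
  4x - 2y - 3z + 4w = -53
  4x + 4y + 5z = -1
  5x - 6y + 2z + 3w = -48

Row-reduce the augmented matrix:
R1 ← R1 / (-4).
R2 ← R2 − 4·R1.
R3 ← R3 − 4·R1.
R4 ← R4 − 5·R1.
R2 ← R2 / (-8).
R1 ← R1 − 3/2·R2.
R3 ← R3 + 2·R2.
R4 ← R4 + 27/2·R2.
R3 ← R3 / (13/2).
R1 ← R1 + 5/8·R3.
R2 ← R2 − 1/4·R3.
R4 ← R4 − 53/8·R3.
R4 ← R4 / (233/52).
R1 ← R1 − 31/52·R4.
R2 ← R2 − 6/13·R4.
R3 ← R3 + 11/13·R4.
Reading off the reduced rows gives x = -6, y = 2, z = 3, w = -4.

x = -6, y = 2, z = 3, w = -4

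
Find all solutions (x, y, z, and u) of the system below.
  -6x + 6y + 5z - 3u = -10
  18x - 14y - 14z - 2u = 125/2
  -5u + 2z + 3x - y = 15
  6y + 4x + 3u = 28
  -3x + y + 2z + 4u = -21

no solution

Row-reduce:
R1 ← R1 / (-6).
R2 ← R2 − 18·R1.
R3 ← R3 − 3·R1.
R4 ← R4 − 4·R1.
R5 ← R5 + 3·R1.
R2 ← R2 / (4).
R1 ← R1 + 1·R2.
R3 ← R3 − 2·R2.
R4 ← R4 − 10·R2.
R5 ← R5 + 2·R2.
R3 ← R3 / (4).
R1 ← R1 + 7/12·R3.
R2 ← R2 − 1/4·R3.
R4 ← R4 − 5/6·R3.
R4 ← R4 / (689/24).
R1 ← R1 + 115/48·R4.
R2 ← R2 + 43/16·R4.
R3 ← R3 + 1/4·R4.
Row 5 reduces to 0 = 1/4, a contradiction. The system is inconsistent.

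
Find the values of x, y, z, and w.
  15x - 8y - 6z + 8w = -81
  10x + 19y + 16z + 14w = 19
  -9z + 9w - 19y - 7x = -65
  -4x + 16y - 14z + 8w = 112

Row-reduce the augmented matrix:
R1 ← R1 / (15).
R2 ← R2 − 10·R1.
R3 ← R3 + 7·R1.
R4 ← R4 + 4·R1.
R2 ← R2 / (73/3).
R1 ← R1 + 8/15·R2.
R3 ← R3 + 341/15·R2.
R4 ← R4 − 208/15·R2.
R3 ← R3 / (2513/365).
R1 ← R1 − 14/365·R3.
R2 ← R2 − 60/73·R3.
R4 ← R4 + 9854/365·R3.
R4 ← R4 / (218314/2513).
R1 ← R1 − 218/359·R4.
R2 ← R2 + 5354/2513·R4.
R3 ← R3 − 7603/2513·R4.
Reading off the reduced rows gives x = -3, y = 5, z = -2, w = -1.

x = -3, y = 5, z = -2, w = -1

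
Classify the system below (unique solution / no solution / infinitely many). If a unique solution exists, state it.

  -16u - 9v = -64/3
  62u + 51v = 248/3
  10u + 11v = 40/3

Row-reduce the augmented matrix:
R1 ← R1 / (-16).
R2 ← R2 − 62·R1.
R3 ← R3 − 10·R1.
R2 ← R2 / (129/8).
R1 ← R1 − 9/16·R2.
R3 ← R3 − 43/8·R2.
R3 reduces to 0 = 0, so the extra equation is consistent.
Reading off the reduced rows gives u = 4/3, v = 0.

u = 4/3, v = 0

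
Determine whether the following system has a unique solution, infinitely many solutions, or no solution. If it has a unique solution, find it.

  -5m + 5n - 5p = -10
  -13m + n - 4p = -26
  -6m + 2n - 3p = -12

infinitely many solutions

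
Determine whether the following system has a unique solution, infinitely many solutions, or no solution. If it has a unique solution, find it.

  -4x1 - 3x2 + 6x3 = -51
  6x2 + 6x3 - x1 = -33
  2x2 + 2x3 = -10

Row-reduce the augmented matrix:
R1 ← R1 / (-4).
R2 ← R2 + 1·R1.
R2 ← R2 / (27/4).
R1 ← R1 − 3/4·R2.
R3 ← R3 − 2·R2.
R3 ← R3 / (2/3).
R1 ← R1 + 2·R3.
R2 ← R2 − 2/3·R3.
Reading off the reduced rows gives x1 = 3, x2 = 1, x3 = -6.

x1 = 3, x2 = 1, x3 = -6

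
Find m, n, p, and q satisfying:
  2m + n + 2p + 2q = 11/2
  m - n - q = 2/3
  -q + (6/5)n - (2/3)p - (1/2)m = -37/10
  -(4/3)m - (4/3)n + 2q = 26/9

Row-reduce the augmented matrix:
R1 ← R1 / (2).
R2 ← R2 − 1·R1.
R3 ← R3 + 1/2·R1.
R4 ← R4 + 4/3·R1.
R2 ← R2 / (-3/2).
R1 ← R1 − 1/2·R2.
R3 ← R3 − 29/20·R2.
R4 ← R4 + 2/3·R2.
R3 ← R3 / (-17/15).
R1 ← R1 − 2/3·R3.
R2 ← R2 − 2/3·R3.
R4 ← R4 − 16/9·R3.
R4 ← R4 / (62/153).
R1 ← R1 + 56/51·R4.
R2 ← R2 + 5/51·R4.
R3 ← R3 − 73/34·R4.
Reading off the reduced rows gives m = 4/3, n = -1, p = 1/4, q = 5/3.

m = 4/3, n = -1, p = 1/4, q = 5/3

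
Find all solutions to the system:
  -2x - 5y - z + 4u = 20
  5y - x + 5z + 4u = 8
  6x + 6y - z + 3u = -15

infinitely many solutions

Row-reduce:
R1 ← R1 / (-2).
R2 ← R2 + 1·R1.
R3 ← R3 − 6·R1.
R2 ← R2 / (15/2).
R1 ← R1 − 5/2·R2.
R3 ← R3 + 9·R2.
R3 ← R3 / (13/5).
R1 ← R1 + 4/3·R3.
R2 ← R2 − 11/15·R3.
Rank is 3 with 4 unknowns, leaving u free.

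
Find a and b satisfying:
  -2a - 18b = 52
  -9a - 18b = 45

Row-reduce the augmented matrix:
R1 ← R1 / (-2).
R2 ← R2 + 9·R1.
R2 ← R2 / (63).
R1 ← R1 − 9·R2.
Reading off the reduced rows gives a = 1, b = -3.

a = 1, b = -3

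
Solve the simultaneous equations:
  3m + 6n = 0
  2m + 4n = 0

infinitely many solutions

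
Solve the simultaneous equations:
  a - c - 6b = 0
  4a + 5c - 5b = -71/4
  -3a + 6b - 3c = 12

a = -1, b = 1/4, c = -5/2

Row-reduce the augmented matrix:
R2 ← R2 − 4·R1.
R3 ← R3 + 3·R1.
R2 ← R2 / (19).
R1 ← R1 + 6·R2.
R3 ← R3 + 12·R2.
R3 ← R3 / (-6/19).
R1 ← R1 − 35/19·R3.
R2 ← R2 − 9/19·R3.
Reading off the reduced rows gives a = -1, b = 1/4, c = -5/2.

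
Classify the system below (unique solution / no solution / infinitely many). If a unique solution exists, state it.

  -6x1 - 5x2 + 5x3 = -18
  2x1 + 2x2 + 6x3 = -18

infinitely many solutions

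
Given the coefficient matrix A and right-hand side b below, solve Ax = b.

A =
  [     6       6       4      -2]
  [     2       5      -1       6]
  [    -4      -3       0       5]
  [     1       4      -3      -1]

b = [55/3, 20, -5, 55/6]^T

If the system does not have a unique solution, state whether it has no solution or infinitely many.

Row-reduce the augmented matrix:
R1 ← R1 / (6).
R2 ← R2 − 2·R1.
R3 ← R3 + 4·R1.
R4 ← R4 − 1·R1.
R2 ← R2 / (3).
R1 ← R1 − 1·R2.
R3 ← R3 − 1·R2.
R4 ← R4 − 3·R2.
R3 ← R3 / (31/9).
R1 ← R1 − 13/9·R3.
R2 ← R2 + 7/9·R3.
R4 ← R4 + 4/3·R3.
R4 ← R4 / (-210/31).
R1 ← R1 + 98/31·R4.
R2 ← R2 − 79/31·R4.
R3 ← R3 − 13/31·R4.
Reading off the reduced rows gives x_1 = 1/2, x_2 = 8/3, x_3 = 1/3, x_4 = 1.

x_1 = 1/2, x_2 = 8/3, x_3 = 1/3, x_4 = 1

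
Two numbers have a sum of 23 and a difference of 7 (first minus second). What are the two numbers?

Let x = first number, y = second number.
  y + x = 23
  x - y = 7
From equation 1: x = 23 − y.
Substitute into equation 2 and solve: y = 8.
Then x = 15.

first number: 15, second number: 8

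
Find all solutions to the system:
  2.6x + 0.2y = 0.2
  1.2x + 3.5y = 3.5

Row-reduce the augmented matrix:
R1 ← R1 / (13/5).
R2 ← R2 − 6/5·R1.
R2 ← R2 / (443/130).
R1 ← R1 − 1/13·R2.
Reading off the reduced rows gives x = 0, y = 1.

x = 0, y = 1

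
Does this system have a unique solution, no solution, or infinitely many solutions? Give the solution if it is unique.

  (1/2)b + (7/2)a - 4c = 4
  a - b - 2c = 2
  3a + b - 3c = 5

Row-reduce:
R1 ← R1 / (7/2).
R2 ← R2 − 1·R1.
R3 ← R3 − 3·R1.
R2 ← R2 / (-8/7).
R1 ← R1 − 1/7·R2.
R3 ← R3 − 4/7·R2.
Row 3 reduces to 0 = 2, a contradiction. The system is inconsistent.

no solution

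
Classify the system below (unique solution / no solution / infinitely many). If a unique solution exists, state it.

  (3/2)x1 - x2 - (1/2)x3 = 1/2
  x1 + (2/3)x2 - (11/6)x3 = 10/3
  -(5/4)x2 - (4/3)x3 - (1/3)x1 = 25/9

Row-reduce the augmented matrix:
R1 ← R1 / (3/2).
R2 ← R2 − 1·R1.
R3 ← R3 + 1/3·R1.
R2 ← R2 / (4/3).
R1 ← R1 + 2/3·R2.
R3 ← R3 + 53/36·R2.
R3 ← R3 / (-893/288).
R1 ← R1 + 13/12·R3.
R2 ← R2 + 9/8·R3.
Reading off the reduced rows gives x1 = -1/3, x2 = 0, x3 = -2.

x1 = -1/3, x2 = 0, x3 = -2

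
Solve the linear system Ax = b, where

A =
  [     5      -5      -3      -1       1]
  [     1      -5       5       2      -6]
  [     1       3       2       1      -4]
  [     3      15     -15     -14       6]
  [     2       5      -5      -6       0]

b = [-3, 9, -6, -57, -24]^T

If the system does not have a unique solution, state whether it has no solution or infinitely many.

Row-reduce:
R1 ← R1 / (5).
R2 ← R2 − 1·R1.
R3 ← R3 − 1·R1.
R4 ← R4 − 3·R1.
R5 ← R5 − 2·R1.
R2 ← R2 / (-4).
R1 ← R1 + 1·R2.
R3 ← R3 − 4·R2.
R4 ← R4 − 18·R2.
R5 ← R5 − 7·R2.
R3 ← R3 / (41/5).
R1 ← R1 + 2·R3.
R2 ← R2 + 7/5·R3.
R4 ← R4 − 12·R3.
R5 ← R5 − 6·R3.
R4 ← R4 / (-695/82).
R1 ← R1 − 13/164·R4.
R2 ← R2 − 5/164·R4.
R3 ← R3 − 17/41·R4.
R5 ← R5 + 695/164·R4.
Rank is 4 with 5 unknowns, leaving x_5 free.

infinitely many solutions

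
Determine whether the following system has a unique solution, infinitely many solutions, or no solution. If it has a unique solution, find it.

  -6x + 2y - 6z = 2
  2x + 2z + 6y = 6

Row-reduce:
R1 ← R1 / (-6).
R2 ← R2 − 2·R1.
R2 ← R2 / (20/3).
R1 ← R1 + 1/3·R2.
Rank is 2 with 3 unknowns, leaving z free.

infinitely many solutions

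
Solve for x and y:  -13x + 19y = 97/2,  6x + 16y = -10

Row-reduce the augmented matrix:
R1 ← R1 / (-13).
R2 ← R2 − 6·R1.
R2 ← R2 / (322/13).
R1 ← R1 + 19/13·R2.
Reading off the reduced rows gives x = -3, y = 1/2.

x = -3, y = 1/2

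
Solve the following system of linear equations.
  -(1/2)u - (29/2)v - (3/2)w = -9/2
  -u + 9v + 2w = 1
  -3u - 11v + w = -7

infinitely many solutions

Row-reduce:
R1 ← R1 / (-1/2).
R2 ← R2 + 1·R1.
R3 ← R3 + 3·R1.
R2 ← R2 / (38).
R1 ← R1 − 29·R2.
R3 ← R3 − 76·R2.
Rank is 2 with 3 unknowns, leaving w free.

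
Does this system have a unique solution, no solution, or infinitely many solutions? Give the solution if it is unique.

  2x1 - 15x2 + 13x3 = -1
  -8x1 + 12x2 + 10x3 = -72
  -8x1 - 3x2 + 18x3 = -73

x1 = 5, x2 = -1, x3 = -2

Row-reduce the augmented matrix:
R1 ← R1 / (2).
R2 ← R2 + 8·R1.
R3 ← R3 + 8·R1.
R2 ← R2 / (-48).
R1 ← R1 + 15/2·R2.
R3 ← R3 + 63·R2.
R3 ← R3 / (-91/8).
R1 ← R1 + 51/16·R3.
R2 ← R2 + 31/24·R3.
Reading off the reduced rows gives x1 = 5, x2 = -1, x3 = -2.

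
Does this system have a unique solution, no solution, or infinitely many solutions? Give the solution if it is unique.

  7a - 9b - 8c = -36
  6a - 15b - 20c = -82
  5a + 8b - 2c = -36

Row-reduce the augmented matrix:
R1 ← R1 / (7).
R2 ← R2 − 6·R1.
R3 ← R3 − 5·R1.
R2 ← R2 / (-51/7).
R1 ← R1 + 9/7·R2.
R3 ← R3 − 101/7·R2.
R3 ← R3 / (-1138/51).
R1 ← R1 − 20/17·R3.
R2 ← R2 − 92/51·R3.
Reading off the reduced rows gives a = -2, b = -2, c = 5.

a = -2, b = -2, c = 5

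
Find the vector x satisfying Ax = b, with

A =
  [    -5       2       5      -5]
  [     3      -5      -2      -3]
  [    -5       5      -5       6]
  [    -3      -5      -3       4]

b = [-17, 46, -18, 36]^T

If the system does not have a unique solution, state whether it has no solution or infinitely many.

Row-reduce the augmented matrix:
R1 ← R1 / (-5).
R2 ← R2 − 3·R1.
R3 ← R3 + 5·R1.
R4 ← R4 + 3·R1.
R2 ← R2 / (-19/5).
R1 ← R1 + 2/5·R2.
R3 ← R3 − 3·R2.
R4 ← R4 + 31/5·R2.
R3 ← R3 / (-175/19).
R1 ← R1 + 21/19·R3.
R2 ← R2 + 5/19·R3.
R4 ← R4 + 145/19·R3.
R4 ← R4 / (58/5).
R1 ← R1 − 22/25·R4.
R2 ← R2 − 7/5·R4.
R3 ← R3 + 17/25·R4.
Reading off the reduced rows gives x_1 = -1, x_2 = -6, x_3 = -5, x_4 = -3.

x_1 = -1, x_2 = -6, x_3 = -5, x_4 = -3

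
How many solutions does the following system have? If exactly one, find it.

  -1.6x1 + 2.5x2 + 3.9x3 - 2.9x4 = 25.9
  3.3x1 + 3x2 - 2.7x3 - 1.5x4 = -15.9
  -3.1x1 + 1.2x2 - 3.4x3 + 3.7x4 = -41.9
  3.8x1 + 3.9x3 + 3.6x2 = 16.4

Row-reduce the augmented matrix:
R1 ← R1 / (-8/5).
R2 ← R2 − 33/10·R1.
R3 ← R3 + 31/10·R1.
R4 ← R4 − 19/5·R1.
R2 ← R2 / (261/32).
R1 ← R1 + 25/16·R2.
R3 ← R3 + 583/160·R2.
R4 ← R4 − 763/80·R2.
R3 ← R3 / (-497/58).
R1 ← R1 + 41/29·R3.
R2 ← R2 − 19/29·R3.
R4 ← R4 − 401/58·R3.
R4 ← R4 / (11862/1775).
R1 ← R1 + 1077/1775·R4.
R2 ← R2 + 817/1775·R4.
R3 ← R3 + 1238/1775·R4.
Reading off the reduced rows gives x1 = 1, x2 = -3, x3 = 6, x4 = -4.

x1 = 1, x2 = -3, x3 = 6, x4 = -4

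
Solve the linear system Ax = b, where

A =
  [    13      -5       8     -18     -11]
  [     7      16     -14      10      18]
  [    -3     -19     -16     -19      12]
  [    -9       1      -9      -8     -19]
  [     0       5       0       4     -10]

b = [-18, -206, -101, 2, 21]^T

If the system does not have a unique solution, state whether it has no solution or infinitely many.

x_1 = -4, x_2 = -5, x_3 = 6, x_4 = 4, x_5 = -3

Row-reduce the augmented matrix:
R1 ← R1 / (13).
R2 ← R2 − 7·R1.
R3 ← R3 + 3·R1.
R4 ← R4 + 9·R1.
R2 ← R2 / (243/13).
R1 ← R1 + 5/13·R2.
R3 ← R3 + 262/13·R2.
R4 ← R4 + 32/13·R2.
R5 ← R5 − 5·R2.
R3 ← R3 / (-8236/243).
R1 ← R1 − 58/243·R3.
R2 ← R2 + 238/243·R3.
R4 ← R4 + 1427/243·R3.
R5 ← R5 − 1190/243·R3.
R4 ← R4 / (-144421/8236).
R1 ← R1 + 141/142·R4.
R2 ← R2 − 4567/4118·R4.
R3 ← R3 − 467/8236·R4.
R5 ← R5 + 6363/4118·R4.
R5 ← R5 / (-1256363/144421).
R1 ← R1 − 226596/144421·R5.
R2 ← R2 + 232423/144421·R5.
R3 ← R3 + 164036/144421·R5.
R4 ← R4 − 243567/144421·R5.
Reading off the reduced rows gives x_1 = -4, x_2 = -5, x_3 = 6, x_4 = 4, x_5 = -3.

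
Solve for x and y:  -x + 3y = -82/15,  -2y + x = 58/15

Row-reduce the augmented matrix:
R1 ← R1 / (-1).
R2 ← R2 − 1·R1.
R1 ← R1 + 3·R2.
Reading off the reduced rows gives x = 2/3, y = -8/5.

x = 2/3, y = -8/5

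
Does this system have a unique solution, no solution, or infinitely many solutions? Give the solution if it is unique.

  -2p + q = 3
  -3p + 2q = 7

Row-reduce the augmented matrix:
R1 ← R1 / (-2).
R2 ← R2 + 3·R1.
R2 ← R2 / (1/2).
R1 ← R1 + 1/2·R2.
Reading off the reduced rows gives p = 1, q = 5.

p = 1, q = 5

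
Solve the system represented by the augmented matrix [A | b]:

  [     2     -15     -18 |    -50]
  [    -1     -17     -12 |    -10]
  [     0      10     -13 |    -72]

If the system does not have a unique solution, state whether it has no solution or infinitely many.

x_1 = -4, x_2 = -2, x_3 = 4

Row-reduce the augmented matrix:
R1 ← R1 / (2).
R2 ← R2 + 1·R1.
R2 ← R2 / (-49/2).
R1 ← R1 + 15/2·R2.
R3 ← R3 − 10·R2.
R3 ← R3 / (-151/7).
R1 ← R1 + 18/7·R3.
R2 ← R2 − 6/7·R3.
Reading off the reduced rows gives x_1 = -4, x_2 = -2, x_3 = 4.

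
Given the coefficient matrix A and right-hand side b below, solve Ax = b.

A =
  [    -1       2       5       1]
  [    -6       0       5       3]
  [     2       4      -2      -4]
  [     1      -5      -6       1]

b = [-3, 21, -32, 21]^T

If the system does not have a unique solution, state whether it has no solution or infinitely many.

x_1 = -2, x_2 = -4, x_3 = 0, x_4 = 3

Row-reduce the augmented matrix:
R1 ← R1 / (-1).
R2 ← R2 + 6·R1.
R3 ← R3 − 2·R1.
R4 ← R4 − 1·R1.
R2 ← R2 / (-12).
R1 ← R1 + 2·R2.
R3 ← R3 − 8·R2.
R4 ← R4 + 3·R2.
R3 ← R3 / (-26/3).
R1 ← R1 + 5/6·R3.
R2 ← R2 − 25/12·R3.
R4 ← R4 − 21/4·R3.
R4 ← R4 / (17/52).
R1 ← R1 + 3/26·R4.
R2 ← R2 + 37/52·R4.
R3 ← R3 − 6/13·R4.
Reading off the reduced rows gives x_1 = -2, x_2 = -4, x_3 = 0, x_4 = 3.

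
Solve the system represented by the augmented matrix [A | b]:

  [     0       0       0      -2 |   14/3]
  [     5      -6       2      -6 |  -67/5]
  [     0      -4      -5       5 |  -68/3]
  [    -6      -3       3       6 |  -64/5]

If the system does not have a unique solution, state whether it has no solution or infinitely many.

x_1 = -9/5, x_2 = 3, x_3 = -1/5, x_4 = -7/3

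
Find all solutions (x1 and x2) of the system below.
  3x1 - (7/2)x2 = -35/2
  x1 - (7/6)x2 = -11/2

no solution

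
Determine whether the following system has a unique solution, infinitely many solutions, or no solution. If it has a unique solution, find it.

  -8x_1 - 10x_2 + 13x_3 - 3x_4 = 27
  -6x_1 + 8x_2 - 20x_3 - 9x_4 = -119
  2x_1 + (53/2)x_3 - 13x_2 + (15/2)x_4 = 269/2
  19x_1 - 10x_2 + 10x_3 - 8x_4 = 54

Row-reduce:
R1 ← R1 / (-8).
R2 ← R2 + 6·R1.
R3 ← R3 − 2·R1.
R4 ← R4 − 19·R1.
R2 ← R2 / (31/2).
R1 ← R1 − 5/4·R2.
R3 ← R3 + 31/2·R2.
R4 ← R4 + 135/4·R2.
Swap R3 and R4.
R3 ← R3 / (-741/31).
R1 ← R1 − 24/31·R3.
R2 ← R2 + 119/62·R3.
Row 4 reduces to 0 = 2, a contradiction. The system is inconsistent.

no solution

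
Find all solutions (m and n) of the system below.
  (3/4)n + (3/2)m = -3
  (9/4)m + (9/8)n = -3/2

no solution

Row-reduce:
R1 ← R1 / (3/2).
R2 ← R2 − 9/4·R1.
Row 2 reduces to 0 = 3, a contradiction. The system is inconsistent.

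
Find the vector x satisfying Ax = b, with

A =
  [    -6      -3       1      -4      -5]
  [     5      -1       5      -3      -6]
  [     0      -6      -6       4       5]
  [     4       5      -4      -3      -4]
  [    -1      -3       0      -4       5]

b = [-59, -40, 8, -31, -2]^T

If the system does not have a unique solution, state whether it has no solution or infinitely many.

Row-reduce the augmented matrix:
R1 ← R1 / (-6).
R2 ← R2 − 5·R1.
R4 ← R4 − 4·R1.
R5 ← R5 + 1·R1.
R2 ← R2 / (-7/2).
R1 ← R1 − 1/2·R2.
R3 ← R3 + 6·R2.
R4 ← R4 − 3·R2.
R5 ← R5 + 5/2·R2.
R3 ← R3 / (-16).
R1 ← R1 − 2/3·R3.
R2 ← R2 + 5/3·R3.
R4 ← R4 − 5/3·R3.
R5 ← R5 + 13/3·R3.
R4 ← R4 / (-401/42).
R1 ← R1 − 8/21·R4.
R2 ← R2 − 11/42·R4.
R3 ← R3 + 13/14·R4.
R5 ← R5 + 17/6·R4.
R5 ← R5 / (4447/401).
R1 ← R1 + 743/3208·R5.
R2 ← R2 − 617/3208·R5.
R3 ← R3 + 219/3208·R5.
R4 ← R4 − 4607/3208·R5.
Reading off the reduced rows gives x_1 = 0, x_2 = 4, x_3 = 3, x_4 = 5, x_5 = 6.

x_1 = 0, x_2 = 4, x_3 = 3, x_4 = 5, x_5 = 6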